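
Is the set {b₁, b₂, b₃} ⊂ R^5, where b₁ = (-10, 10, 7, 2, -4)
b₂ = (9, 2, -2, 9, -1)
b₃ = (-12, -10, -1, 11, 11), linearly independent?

Row-reduce the matrix whose columns are b₁, b₂, b₃.
The reduction yields 3 nonzero rows, so the rank is 3.
Since rank = 3 (the number of vectors), the set is linearly independent.

linearly independent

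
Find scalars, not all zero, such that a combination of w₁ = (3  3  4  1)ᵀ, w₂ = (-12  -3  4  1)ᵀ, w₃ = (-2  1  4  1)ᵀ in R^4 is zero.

2w₁ + w₂ - 3w₃ = 0

Set up α₁w₁ + … + α₃w₃ = 0 and solve the homogeneous system.
A generator of the null space is (2, 1, -3).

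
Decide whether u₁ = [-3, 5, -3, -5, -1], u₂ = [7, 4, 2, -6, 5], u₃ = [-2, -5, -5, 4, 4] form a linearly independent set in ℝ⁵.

linearly independent

Row-reduce the matrix whose columns are u₁, u₂, u₃.
The reduction yields 3 nonzero rows, so the rank is 3.
Since rank = 3 (the number of vectors), the set is linearly independent.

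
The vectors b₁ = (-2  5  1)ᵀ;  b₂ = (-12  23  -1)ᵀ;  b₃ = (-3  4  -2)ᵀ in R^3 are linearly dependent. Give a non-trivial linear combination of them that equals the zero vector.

3b₁ - b₂ + 2b₃ = 0

Row-reduce the matrix with b₁, b₂, b₃ as columns; the null space gives the coefficients.
A generator of the null space is (3, -1, 2).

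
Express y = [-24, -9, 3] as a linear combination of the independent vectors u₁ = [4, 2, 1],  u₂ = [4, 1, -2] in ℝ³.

y = -3u₁ - 3u₂

Set up the augmented matrix [u₁ | u₂ | y] and row-reduce.
Back-substitution yields (α₁, α₂) = (-3, -3).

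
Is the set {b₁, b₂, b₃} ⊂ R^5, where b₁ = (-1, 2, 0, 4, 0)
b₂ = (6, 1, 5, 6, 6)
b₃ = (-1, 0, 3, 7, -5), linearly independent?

Row-reduce the matrix whose columns are b₁, b₂, b₃.
The reduction yields 3 nonzero rows, so the rank is 3.
Since rank = 3 (the number of vectors), the set is linearly independent.

linearly independent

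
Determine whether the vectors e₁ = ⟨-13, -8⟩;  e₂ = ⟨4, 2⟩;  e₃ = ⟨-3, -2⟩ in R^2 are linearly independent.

There are 3 vectors in a 2-dimensional space, so they cannot be linearly independent.

linearly dependent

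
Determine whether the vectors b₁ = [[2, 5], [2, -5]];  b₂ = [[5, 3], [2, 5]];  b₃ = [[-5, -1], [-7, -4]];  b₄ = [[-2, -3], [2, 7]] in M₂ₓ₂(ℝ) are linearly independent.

linearly independent

Take coordinates with respect to the standard basis {E₁₁, E₁₂, E₂₁, E₂₂}.
Row-reduce the matrix whose columns are b₁, b₂, b₃, b₄.
The reduction yields 4 nonzero rows, so the rank is 4.
Since rank = 4 (the number of vectors), the set is linearly independent.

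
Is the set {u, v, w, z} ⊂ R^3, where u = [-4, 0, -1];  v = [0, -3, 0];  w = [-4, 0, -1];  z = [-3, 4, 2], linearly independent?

There are 4 vectors in a 3-dimensional space, so they cannot be linearly independent.

linearly dependent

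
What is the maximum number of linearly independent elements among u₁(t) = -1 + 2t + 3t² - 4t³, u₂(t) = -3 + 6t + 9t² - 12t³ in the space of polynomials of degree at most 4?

Use coordinates relative to {1, t, …, t⁴}.
Form the matrix with u₁, u₂ as columns and reduce.
Exactly 1 pivot survives; hence the rank is 1.

1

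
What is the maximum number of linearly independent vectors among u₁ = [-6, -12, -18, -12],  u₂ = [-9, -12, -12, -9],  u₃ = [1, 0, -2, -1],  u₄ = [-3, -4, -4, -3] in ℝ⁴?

Form the matrix with u₁, u₂, u₃, u₄ as columns and reduce.
Reduction leaves 2 leading entries, giving rank 2.

2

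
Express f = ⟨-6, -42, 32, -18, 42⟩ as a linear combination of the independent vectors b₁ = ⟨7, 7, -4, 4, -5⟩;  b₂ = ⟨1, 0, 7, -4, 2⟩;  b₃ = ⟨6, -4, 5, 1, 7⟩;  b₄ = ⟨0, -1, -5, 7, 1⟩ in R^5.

Solve the system with b₁, b₂, b₃, b₄ as columns and f as the right-hand side.
The system has the unique solution (c₁, …, c₄) = (-4, -2, 4, -2).

f = -4b₁ - 2b₂ + 4b₃ - 2b₄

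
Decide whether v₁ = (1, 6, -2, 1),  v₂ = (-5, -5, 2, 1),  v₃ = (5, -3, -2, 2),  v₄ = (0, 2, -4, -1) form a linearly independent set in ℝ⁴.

linearly independent

Place the vectors as rows of a 4×4 matrix and reduce to echelon form.
The reduction yields 4 nonzero rows, so the rank is 4.
Since rank = 4 (the number of vectors), the set is linearly independent.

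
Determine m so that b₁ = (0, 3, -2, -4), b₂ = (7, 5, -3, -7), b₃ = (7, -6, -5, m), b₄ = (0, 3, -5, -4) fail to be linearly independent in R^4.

The set is linearly dependent precisely when det[b₁; b₂; b₃; b₄] = 0.
Cofactor expansion gives det = 483 - 63*m.
Setting this to zero gives m = 23/3.

m = 23/3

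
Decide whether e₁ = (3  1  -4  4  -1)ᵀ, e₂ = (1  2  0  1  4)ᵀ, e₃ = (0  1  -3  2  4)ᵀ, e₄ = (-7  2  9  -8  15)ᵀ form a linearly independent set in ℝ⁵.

linearly dependent

Row-reduce the matrix whose columns are e₁, e₂, e₃, e₄.
The reduction yields 3 nonzero rows, so the rank is 3.
Since rank 3 < 4, the set is linearly dependent.
Indeed 3e₁ - 2e₂ - e₃ + e₄ = 0.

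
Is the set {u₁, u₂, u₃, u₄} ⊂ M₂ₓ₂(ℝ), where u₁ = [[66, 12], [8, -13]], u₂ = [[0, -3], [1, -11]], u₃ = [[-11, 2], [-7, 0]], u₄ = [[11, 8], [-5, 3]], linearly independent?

linearly dependent

Take coordinates with respect to the standard basis {E₁₁, E₁₂, E₂₁, E₂₂}.
Place the vectors as rows of a 4×4 matrix and reduce to echelon form.
The reduction yields 3 nonzero rows, so the rank is 3.
Since rank 3 < 4, the set is linearly dependent.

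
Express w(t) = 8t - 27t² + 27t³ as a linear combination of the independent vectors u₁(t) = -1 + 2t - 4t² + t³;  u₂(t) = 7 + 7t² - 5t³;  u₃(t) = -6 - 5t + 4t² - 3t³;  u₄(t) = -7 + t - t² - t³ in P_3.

w = -3u₁ - 4u₂ - 3u₃ - u₄

Take coordinate vectors relative to {1, t, …, t³}.
Solve the system with u₁, u₂, u₃, u₄ as columns and w as the right-hand side.
The system has the unique solution (α₁, …, α₄) = (-3, -4, -3, -1).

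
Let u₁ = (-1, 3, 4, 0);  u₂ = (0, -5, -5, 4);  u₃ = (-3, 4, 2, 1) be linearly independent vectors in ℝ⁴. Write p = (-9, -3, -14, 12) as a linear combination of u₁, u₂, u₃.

Write p = α₁u₁ + … + α₃u₃ and equate components.
Row-reducing the augmented matrix gives the unique coefficients (α₁, α₂, α₃) = (-3, 2, 4).

p = -3u₁ + 2u₂ + 4u₃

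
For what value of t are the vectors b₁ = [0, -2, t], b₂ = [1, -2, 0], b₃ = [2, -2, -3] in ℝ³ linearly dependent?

The set is linearly dependent precisely when det[b₁; b₂; b₃] = 0.
The determinant works out to 2*t - 6.
Solving 2*t - 6 = 0 yields t = 3.

t = 3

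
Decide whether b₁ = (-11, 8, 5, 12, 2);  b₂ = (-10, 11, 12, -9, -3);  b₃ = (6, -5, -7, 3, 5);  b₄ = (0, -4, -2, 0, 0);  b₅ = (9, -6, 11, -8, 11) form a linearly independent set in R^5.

Form the 5×5 matrix with these as columns; its determinant is -64380.
A nonzero determinant means the columns are linearly independent.

linearly independent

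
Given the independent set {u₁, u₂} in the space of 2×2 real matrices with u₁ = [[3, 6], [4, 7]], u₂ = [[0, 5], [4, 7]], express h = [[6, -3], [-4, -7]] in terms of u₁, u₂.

h = 2u₁ - 3u₂

Identify each element with its coordinate vector in ℝ⁴ via {E₁₁, E₁₂, E₂₁, E₂₂}.
Set up the augmented matrix [u₁ | u₂ | h] and row-reduce.
The system has the unique solution (c₁, c₂) = (2, -3).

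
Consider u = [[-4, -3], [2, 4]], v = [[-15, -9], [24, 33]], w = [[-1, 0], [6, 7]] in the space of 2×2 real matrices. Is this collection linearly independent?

Write each element as a coordinate vector in ℝ⁴ using {E₁₁, E₁₂, E₂₁, E₂₂}.
Row-reduce the matrix whose columns are u, v, w.
The reduction yields 2 nonzero rows, so the rank is 2.
Since rank 2 < 3, the set is linearly dependent.
Indeed 3u - v + 3w = 0.

linearly dependent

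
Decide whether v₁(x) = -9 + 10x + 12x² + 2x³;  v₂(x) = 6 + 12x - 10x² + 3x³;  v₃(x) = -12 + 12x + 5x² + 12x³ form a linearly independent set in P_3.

Take coordinates with respect to the standard basis {1, x, …, x³}.
Place the vectors as rows of a 3×4 matrix and reduce to echelon form.
The reduction yields 3 nonzero rows, so the rank is 3.
Since rank = 3 (the number of vectors), the set is linearly independent.

linearly independent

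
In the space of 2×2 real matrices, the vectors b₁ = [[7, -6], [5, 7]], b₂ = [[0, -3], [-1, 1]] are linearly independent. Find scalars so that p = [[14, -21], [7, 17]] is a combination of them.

Work in coordinates with respect to the standard basis {E₁₁, E₁₂, E₂₁, E₂₂}.
Write p = α₁b₁ + α₂b₂ and equate components.
Back-substitution yields (α₁, α₂) = (2, 3).

p = 2b₁ + 3b₂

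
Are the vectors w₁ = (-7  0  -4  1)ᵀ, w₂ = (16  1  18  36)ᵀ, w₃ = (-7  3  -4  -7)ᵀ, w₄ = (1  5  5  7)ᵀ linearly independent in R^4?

Form the 4×4 matrix with these as columns; its determinant is 0.
A zero determinant means the columns are linearly dependent.
Indeed w₁ - w₂ - 3w₃ + 2w₄ = 0.

linearly dependent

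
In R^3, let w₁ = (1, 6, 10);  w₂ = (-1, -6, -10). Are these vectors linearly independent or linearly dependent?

Place the vectors as rows of a 2×3 matrix and reduce to echelon form.
The reduction yields 1 nonzero row, so the rank is 1.
Since rank 1 < 2, the set is linearly dependent.

linearly dependent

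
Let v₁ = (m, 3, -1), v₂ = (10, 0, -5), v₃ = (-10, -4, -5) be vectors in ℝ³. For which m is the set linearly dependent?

m = 17

Dependence holds iff the 3×3 matrix [v₁ v₂ v₃] is singular.
The determinant works out to 340 - 20*m.
Setting this to zero gives m = 17.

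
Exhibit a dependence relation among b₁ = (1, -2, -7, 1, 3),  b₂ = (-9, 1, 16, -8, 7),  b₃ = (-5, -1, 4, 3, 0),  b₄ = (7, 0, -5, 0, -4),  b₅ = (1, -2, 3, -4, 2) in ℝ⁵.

Row-reduce the matrix with b₁, b₂, b₃, b₄, b₅ as columns; the null space gives the coefficients.
The free variable yields coefficients (1, 1, 1, 2, -1) (any nonzero multiple also works).

b₁ + b₂ + b₃ + 2b₄ - b₅ = 0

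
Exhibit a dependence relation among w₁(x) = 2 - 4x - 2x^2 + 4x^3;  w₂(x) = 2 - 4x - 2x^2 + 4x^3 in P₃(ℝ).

w₁ - w₂ = 0

Pass to coordinate vectors relative to the basis {1, x, …, x^3}.
Row-reduce the matrix with w₁, w₂ as columns; the null space gives the coefficients.
The free variable yields coefficients (1, -1) (any nonzero multiple also works).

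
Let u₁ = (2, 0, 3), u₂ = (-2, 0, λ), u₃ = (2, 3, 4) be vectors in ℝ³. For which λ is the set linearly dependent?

Dependence holds iff the 3×3 matrix [u₁ u₂ u₃] is singular.
Cofactor expansion gives det = -6*λ - 18.
Setting this to zero gives λ = -3.

λ = -3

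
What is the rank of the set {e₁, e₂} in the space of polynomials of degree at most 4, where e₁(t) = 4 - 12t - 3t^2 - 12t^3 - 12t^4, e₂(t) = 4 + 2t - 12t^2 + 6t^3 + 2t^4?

Represent each element by its coordinate vector in ℝ⁵.
Form the matrix with e₁, e₂ as columns and reduce.
The echelon form has 2 nonzero rows, so the rank is 2.

2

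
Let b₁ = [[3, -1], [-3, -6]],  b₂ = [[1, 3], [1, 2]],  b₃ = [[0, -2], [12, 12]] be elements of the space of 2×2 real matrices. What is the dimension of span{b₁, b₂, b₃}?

Use coordinates relative to {E₁₁, E₁₂, E₂₁, E₂₂}.
Row-reduce the 3×4 matrix with these as rows.
There are 3 pivot columns, so rank = 3.

3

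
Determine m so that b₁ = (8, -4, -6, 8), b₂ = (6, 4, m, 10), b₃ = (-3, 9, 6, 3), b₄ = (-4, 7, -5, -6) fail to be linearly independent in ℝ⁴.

Place the vectors as rows of a 4×4 matrix; dependence ⇔ determinant zero.
The determinant works out to 360*m + 1368.
Setting this to zero gives m = -19/5.

m = -19/5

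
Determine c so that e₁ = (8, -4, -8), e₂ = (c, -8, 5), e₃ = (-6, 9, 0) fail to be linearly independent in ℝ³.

c = 2

The vectors are dependent exactly when the determinant of the matrix with rows e₁, e₂, e₃ vanishes.
The determinant works out to 144 - 72*c.
Setting this to zero gives c = 2.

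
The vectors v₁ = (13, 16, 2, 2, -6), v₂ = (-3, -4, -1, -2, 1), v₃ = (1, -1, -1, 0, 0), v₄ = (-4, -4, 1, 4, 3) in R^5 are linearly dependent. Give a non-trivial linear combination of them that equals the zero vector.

v₁ + 3v₂ + v₄ = 0

Write the vectors as columns of a matrix and find a nonzero vector in its null space.
The free variable yields coefficients (1, 3, 0, 1) (any nonzero multiple also works).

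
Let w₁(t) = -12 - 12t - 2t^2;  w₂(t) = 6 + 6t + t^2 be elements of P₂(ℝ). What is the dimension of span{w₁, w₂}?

1

Pass to coordinate vectors with respect to the basis {1, t, t^2}.
Row-reduce the 2×3 matrix with these as rows.
The echelon form has 1 nonzero row, so the rank is 1.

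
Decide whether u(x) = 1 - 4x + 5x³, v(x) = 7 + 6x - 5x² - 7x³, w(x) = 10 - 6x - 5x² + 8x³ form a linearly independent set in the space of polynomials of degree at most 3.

linearly dependent

Write each element as a coordinate vector in ℝ⁴ using {1, x, …, x³}.
Row-reduce the matrix whose columns are u, v, w.
The reduction yields 2 nonzero rows, so the rank is 2.
Since rank 2 < 3, the set is linearly dependent.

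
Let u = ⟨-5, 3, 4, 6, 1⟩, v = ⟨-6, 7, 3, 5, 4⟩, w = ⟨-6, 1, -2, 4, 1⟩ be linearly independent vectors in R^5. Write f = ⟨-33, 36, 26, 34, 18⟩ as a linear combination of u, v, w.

Since u, v, w are independent, the coefficients expressing f are uniquely determined by a linear system.
The system has the unique solution (c₁, c₂, c₃) = (3, 4, -1).

f = 3u + 4v - w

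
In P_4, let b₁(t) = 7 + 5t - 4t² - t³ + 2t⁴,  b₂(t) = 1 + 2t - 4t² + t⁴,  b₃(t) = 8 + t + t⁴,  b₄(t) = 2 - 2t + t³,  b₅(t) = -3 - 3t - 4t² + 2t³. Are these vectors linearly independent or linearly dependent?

Write each element as a coordinate vector in ℝ⁵ using {1, t, …, t⁴}.
Form the 5×5 matrix with these as columns; its determinant is 0.
A zero determinant means the columns are linearly dependent.

linearly dependent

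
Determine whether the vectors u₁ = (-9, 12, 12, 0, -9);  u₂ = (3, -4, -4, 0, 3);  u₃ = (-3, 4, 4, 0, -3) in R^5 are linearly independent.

Place the vectors as rows of a 3×5 matrix and reduce to echelon form.
The reduction yields 1 nonzero row, so the rank is 1.
Since rank 1 < 3, the set is linearly dependent.

linearly dependent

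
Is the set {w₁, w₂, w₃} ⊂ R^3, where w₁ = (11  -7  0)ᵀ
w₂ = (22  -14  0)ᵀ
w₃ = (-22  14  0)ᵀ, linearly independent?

linearly dependent

Place the vectors as rows of a 3×3 matrix and reduce to echelon form.
The reduction yields 1 nonzero row, so the rank is 1.
Since rank 1 < 3, the set is linearly dependent.
Indeed 2w₁ - w₂ = 0.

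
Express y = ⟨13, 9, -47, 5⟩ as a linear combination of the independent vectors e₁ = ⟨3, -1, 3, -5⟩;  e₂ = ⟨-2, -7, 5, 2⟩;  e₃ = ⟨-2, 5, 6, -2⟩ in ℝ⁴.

y = -e₁ - 4e₂ - 4e₃

Solve the system with e₁, e₂, e₃ as columns and y as the right-hand side.
Back-substitution yields (c₁, c₂, c₃) = (-1, -4, -4).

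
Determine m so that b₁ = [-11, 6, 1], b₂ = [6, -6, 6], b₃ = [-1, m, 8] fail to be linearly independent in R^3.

m = -11/4

The vectors are dependent exactly when the determinant of the matrix with rows b₁, b₂, b₃ vanishes.
Expanding, det = 72*m + 198.
This vanishes exactly when m = -11/4.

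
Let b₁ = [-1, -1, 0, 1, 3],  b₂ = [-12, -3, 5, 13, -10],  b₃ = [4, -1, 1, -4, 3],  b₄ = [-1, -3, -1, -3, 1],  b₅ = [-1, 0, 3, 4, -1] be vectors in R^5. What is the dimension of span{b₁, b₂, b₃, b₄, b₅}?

dim = 4

Apply Gaussian elimination to the matrix whose rows are b₁, b₂, b₃, b₄, b₅.
Exactly 4 pivots survive; hence the rank is 4.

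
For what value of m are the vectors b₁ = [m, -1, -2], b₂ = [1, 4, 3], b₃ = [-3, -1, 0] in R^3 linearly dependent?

Place the vectors as rows of a 3×3 matrix; dependence ⇔ determinant zero.
Expanding, det = 3*m - 13.
Solving 3*m - 13 = 0 yields m = 13/3.

m = 13/3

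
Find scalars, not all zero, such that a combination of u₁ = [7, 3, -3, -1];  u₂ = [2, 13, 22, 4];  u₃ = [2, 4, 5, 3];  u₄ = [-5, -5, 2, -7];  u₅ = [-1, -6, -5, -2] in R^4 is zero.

u₂ - 3u₃ - u₄ + u₅ = 0

Set up α₁u₁ + … + α₅u₅ = 0 and solve the homogeneous system.
One solution (up to scaling) is (0, 1, -3, -1, 1).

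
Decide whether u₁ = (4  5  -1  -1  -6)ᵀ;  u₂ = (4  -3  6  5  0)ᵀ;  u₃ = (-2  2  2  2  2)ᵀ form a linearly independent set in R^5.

linearly independent

Row-reduce the matrix whose columns are u₁, u₂, u₃.
The reduction yields 3 nonzero rows, so the rank is 3.
Since rank = 3 (the number of vectors), the set is linearly independent.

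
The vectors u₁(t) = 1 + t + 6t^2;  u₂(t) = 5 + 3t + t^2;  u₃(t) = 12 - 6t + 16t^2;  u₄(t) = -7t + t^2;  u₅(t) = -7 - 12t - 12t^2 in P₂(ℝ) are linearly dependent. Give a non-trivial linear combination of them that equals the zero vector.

Pass to coordinate vectors relative to the basis {1, t, t^2}.
Solve the homogeneous system with u₁, u₂, u₃, u₄, u₅ as columns by row-reducing the coefficient matrix.
The free variable yields coefficients (2, 2, -1, 2, 0) (any nonzero multiple also works).

2u₁ + 2u₂ - u₃ + 2u₄ = 0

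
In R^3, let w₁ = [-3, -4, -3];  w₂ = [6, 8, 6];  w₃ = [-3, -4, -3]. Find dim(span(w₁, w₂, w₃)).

1

Put the 3×3 matrix [w₁|w₂|w₃] into echelon form.
The echelon form has 1 nonzero row, so the rank is 1.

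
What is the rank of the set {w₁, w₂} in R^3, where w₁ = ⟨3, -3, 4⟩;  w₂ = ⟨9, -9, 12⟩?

Put the 3×2 matrix [w₁|w₂] into echelon form.
The echelon form has 1 nonzero row, so the rank is 1.

1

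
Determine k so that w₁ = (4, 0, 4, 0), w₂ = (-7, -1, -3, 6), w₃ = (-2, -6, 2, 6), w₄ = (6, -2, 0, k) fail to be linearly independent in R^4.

The vectors are dependent exactly when the determinant of the matrix with rows w₁, w₂, w₃, w₄ vanishes.
The determinant works out to 80*k + 720.
This vanishes exactly when k = -9.

k = -9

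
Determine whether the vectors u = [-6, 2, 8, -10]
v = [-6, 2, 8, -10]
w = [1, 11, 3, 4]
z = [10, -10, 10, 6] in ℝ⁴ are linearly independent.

linearly dependent

Two of the vectors are equal, giving an immediate dependence.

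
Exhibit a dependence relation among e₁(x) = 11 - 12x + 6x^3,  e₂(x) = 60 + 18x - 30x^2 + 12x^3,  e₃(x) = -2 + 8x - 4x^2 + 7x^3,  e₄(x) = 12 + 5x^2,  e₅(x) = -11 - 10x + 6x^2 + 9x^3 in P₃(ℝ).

3e₁ - e₂ + 3e₃ - 3e₅ = 0

Write each element as a vector in ℝ⁴ using {1, x, …, x^3}.
Set up α₁e₁ + … + α₅e₅ = 0 and solve the homogeneous system.
One solution (up to scaling) is (3, -1, 3, 0, -3).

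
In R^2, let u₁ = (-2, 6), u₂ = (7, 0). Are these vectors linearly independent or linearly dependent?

linearly independent

Form the 2×2 matrix with these as columns; its determinant is -42.
A nonzero determinant means the columns are linearly independent.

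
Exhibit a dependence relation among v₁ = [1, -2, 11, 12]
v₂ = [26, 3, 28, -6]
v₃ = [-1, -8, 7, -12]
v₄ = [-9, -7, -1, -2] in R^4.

v₁ - v₂ + 2v₃ - 3v₄ = 0

Solve the homogeneous system with v₁, v₂, v₃, v₄ as columns by row-reducing the coefficient matrix.
The free variable yields coefficients (1, -1, 2, -3) (any nonzero multiple also works).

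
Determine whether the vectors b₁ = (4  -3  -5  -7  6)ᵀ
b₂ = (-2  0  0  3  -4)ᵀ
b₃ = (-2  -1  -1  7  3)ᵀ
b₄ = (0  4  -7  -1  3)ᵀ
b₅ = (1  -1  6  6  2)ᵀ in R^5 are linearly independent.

linearly independent

Form the 5×5 matrix with these as columns; its determinant is 3815.
A nonzero determinant means the columns are linearly independent.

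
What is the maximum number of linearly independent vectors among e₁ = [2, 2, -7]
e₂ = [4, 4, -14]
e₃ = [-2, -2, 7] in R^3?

Row-reduce the 3×3 matrix with these as rows.
There is 1 pivot column, so rank = 1.

1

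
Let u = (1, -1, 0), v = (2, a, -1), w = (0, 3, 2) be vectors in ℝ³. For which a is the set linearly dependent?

a = -7/2

Place the vectors as rows of a 3×3 matrix; dependence ⇔ determinant zero.
The determinant works out to 2*a + 7.
Solving 2*a + 7 = 0 yields a = -7/2.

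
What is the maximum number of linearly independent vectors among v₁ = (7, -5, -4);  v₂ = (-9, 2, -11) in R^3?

Put the 3×2 matrix [v₁|v₂] into echelon form.
There are 2 pivot columns, so rank = 2.

2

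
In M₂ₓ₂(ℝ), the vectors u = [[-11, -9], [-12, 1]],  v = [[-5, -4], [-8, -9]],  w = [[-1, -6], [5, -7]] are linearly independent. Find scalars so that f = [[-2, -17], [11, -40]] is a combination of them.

Take coordinate vectors relative to {E₁₁, E₁₂, E₂₁, E₂₂}.
Set up the augmented matrix [u | v | w | f] and row-reduce.
The system has the unique solution (α₁, α₂, α₃) = (-1, 2, 3).

f = -u + 2v + 3w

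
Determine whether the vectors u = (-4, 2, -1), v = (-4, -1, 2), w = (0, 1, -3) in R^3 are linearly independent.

Place the vectors as rows of a 3×3 matrix and reduce to echelon form.
The reduction yields 3 nonzero rows, so the rank is 3.
Since rank = 3 (the number of vectors), the set is linearly independent.

linearly independent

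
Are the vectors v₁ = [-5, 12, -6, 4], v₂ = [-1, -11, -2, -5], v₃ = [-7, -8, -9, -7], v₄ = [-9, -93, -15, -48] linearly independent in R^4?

The matrix [v₁|v₂|v₃|v₄] has determinant 0.
A zero determinant means the columns are linearly dependent.
Indeed 3v₁ - 3v₂ - 3v₃ + v₄ = 0.

linearly dependent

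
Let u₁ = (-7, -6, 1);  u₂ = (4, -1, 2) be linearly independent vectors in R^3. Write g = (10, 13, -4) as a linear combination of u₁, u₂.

g = -2u₁ - u₂

Write g = c₁u₁ + c₂u₂ and equate components.
The system has the unique solution (c₁, c₂) = (-2, -1).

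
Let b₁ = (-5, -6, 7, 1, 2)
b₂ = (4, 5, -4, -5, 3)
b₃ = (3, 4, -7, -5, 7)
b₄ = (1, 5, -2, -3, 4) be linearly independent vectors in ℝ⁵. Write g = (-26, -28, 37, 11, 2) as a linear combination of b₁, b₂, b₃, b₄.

Set up the augmented matrix [b₁ | b₂ | b₃ | b₄ | g] and row-reduce.
The system has the unique solution (α₁, …, α₄) = (4, -1, -1, 1).

g = 4b₁ - b₂ - b₃ + b₄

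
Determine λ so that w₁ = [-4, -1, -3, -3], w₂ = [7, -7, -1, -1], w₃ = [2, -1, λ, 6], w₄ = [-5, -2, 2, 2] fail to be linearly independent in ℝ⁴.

Place the vectors as rows of a 4×4 matrix; dependence ⇔ determinant zero.
Cofactor expansion gives det = 220*λ - 1320.
This vanishes exactly when λ = 6.

λ = 6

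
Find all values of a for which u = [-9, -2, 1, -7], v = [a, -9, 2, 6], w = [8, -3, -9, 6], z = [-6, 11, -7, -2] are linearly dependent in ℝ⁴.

a = 21/2

Dependence holds iff the 4×4 matrix [u v w z] is singular.
The determinant works out to 900*a - 9450.
Setting this to zero gives a = 21/2.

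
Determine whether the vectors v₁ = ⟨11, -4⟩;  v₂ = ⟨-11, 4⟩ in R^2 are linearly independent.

The matrix [v₁|v₂] has determinant 0.
A zero determinant means the columns are linearly dependent.

linearly dependent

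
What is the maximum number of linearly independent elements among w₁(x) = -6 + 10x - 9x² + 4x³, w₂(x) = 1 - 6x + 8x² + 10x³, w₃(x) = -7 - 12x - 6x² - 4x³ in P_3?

Pass to coordinate vectors with respect to the basis {1, x, …, x³}.
Apply Gaussian elimination to the matrix whose rows are w₁, w₂, w₃.
Exactly 3 pivots survive; hence the rank is 3.

3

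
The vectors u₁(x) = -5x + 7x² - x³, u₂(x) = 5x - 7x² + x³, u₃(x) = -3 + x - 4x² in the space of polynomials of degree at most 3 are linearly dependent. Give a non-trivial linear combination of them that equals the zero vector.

u₁ + u₂ = 0

Take coordinates with respect to {1, x, …, x³}.
Row-reduce the matrix with u₁, u₂, u₃ as columns; the null space gives the coefficients.
A generator of the null space is (1, 1, 0).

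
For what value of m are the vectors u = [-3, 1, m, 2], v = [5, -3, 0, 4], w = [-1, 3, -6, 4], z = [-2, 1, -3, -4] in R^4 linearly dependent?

m = 25/2

The set is linearly dependent precisely when det[u; v; w; z] = 0.
Expanding, det = 300 - 24*m.
Setting this to zero gives m = 25/2.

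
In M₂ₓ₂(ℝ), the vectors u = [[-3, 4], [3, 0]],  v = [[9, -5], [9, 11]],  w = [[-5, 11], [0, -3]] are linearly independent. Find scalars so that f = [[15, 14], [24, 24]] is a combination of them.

Identify each element with its coordinate vector in ℝ⁴ via {E₁₁, E₁₂, E₂₁, E₂₂}.
Write f = α₁u + … + α₃w and equate components.
The system has the unique solution (α₁, α₂, α₃) = (-1, 3, 3).

f = -u + 3v + 3w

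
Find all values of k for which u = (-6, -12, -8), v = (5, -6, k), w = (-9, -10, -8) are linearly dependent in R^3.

k = -4/3

Dependence holds iff the 3×3 matrix [u v w] is singular.
Cofactor expansion gives det = 48*k + 64.
Solving 48*k + 64 = 0 yields k = -4/3.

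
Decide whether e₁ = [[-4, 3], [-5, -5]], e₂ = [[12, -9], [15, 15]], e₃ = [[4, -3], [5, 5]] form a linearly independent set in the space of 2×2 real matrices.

linearly dependent

Write each element as a coordinate vector in ℝ⁴ using {E₁₁, E₁₂, E₂₁, E₂₂}.
Place the vectors as rows of a 3×4 matrix and reduce to echelon form.
The reduction yields 1 nonzero row, so the rank is 1.
Since rank 1 < 3, the set is linearly dependent.
Indeed 3e₁ + e₂ = 0.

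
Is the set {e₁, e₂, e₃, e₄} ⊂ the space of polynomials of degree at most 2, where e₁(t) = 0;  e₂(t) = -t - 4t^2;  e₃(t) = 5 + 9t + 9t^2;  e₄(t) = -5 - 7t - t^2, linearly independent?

Take coordinates with respect to the standard basis {1, t, t^2}.
There are 4 vectors in a 3-dimensional space, so they cannot be linearly independent.

linearly dependent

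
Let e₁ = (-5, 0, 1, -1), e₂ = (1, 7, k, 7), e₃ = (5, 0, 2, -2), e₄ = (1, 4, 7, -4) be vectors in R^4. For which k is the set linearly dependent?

k = -7/4

The vectors are dependent exactly when the determinant of the matrix with rows e₁, e₂, e₃, e₄ vanishes.
Expanding, det = 60*k + 105.
Setting this to zero gives k = -7/4.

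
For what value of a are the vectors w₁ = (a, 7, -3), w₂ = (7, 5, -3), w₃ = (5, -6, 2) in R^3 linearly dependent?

Dependence holds iff the 3×3 matrix [w₁ w₂ w₃] is singular.
The determinant works out to -8*a - 2.
Solving -8*a - 2 = 0 yields a = -1/4.

a = -1/4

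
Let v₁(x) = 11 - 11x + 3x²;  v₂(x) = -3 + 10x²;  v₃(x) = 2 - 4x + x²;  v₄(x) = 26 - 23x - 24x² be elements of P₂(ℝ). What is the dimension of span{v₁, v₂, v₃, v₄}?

Pass to coordinate vectors with respect to the basis {1, x, x²}.
Form the matrix with v₁, v₂, v₃, v₄ as columns and reduce.
Reduction leaves 3 leading entries, giving rank 3.
(With 4 elements in a 3-dimensional space the rank is at most 3.)

dim = 3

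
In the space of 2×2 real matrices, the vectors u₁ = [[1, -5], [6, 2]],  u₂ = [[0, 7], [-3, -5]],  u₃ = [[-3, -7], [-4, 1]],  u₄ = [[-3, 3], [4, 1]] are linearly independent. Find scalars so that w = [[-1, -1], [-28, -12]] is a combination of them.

Take coordinate vectors relative to {E₁₁, E₁₂, E₂₁, E₂₂}.
Set up the augmented matrix [u₁ | u₂ | u₃ | u₄ | w] and row-reduce.
The system has the unique solution (a₁, …, a₄) = (-1, 2, 2, -2).

w = -u₁ + 2u₂ + 2u₃ - 2u₄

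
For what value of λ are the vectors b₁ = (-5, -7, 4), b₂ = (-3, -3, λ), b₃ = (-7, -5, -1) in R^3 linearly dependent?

λ = 3/4

The set is linearly dependent precisely when det[b₁; b₂; b₃] = 0.
The determinant works out to 24*λ - 18.
Setting this to zero gives λ = 3/4.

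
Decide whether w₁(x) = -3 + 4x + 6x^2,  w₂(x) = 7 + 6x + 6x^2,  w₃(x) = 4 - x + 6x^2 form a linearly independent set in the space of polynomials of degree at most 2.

Take coordinates with respect to the standard basis {1, x, x^2}.
Form the 3×3 matrix with these as columns; its determinant is -384.
A nonzero determinant means the columns are linearly independent.

linearly independent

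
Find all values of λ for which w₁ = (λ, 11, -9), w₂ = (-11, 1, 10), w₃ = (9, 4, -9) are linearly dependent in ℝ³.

Place the vectors as rows of a 3×3 matrix; dependence ⇔ determinant zero.
Cofactor expansion gives det = 378 - 49*λ.
Setting this to zero gives λ = 54/7.

λ = 54/7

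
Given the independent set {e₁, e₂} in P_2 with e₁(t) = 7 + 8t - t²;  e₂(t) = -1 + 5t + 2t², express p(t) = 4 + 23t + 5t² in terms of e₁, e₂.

p = e₁ + 3e₂

Identify each element with its coordinate vector in ℝ³ via {1, t, t²}.
Since e₁, e₂ are independent, the coefficients expressing p are uniquely determined by a linear system.
Row-reducing the augmented matrix gives the unique coefficients (α₁, α₂) = (1, 3).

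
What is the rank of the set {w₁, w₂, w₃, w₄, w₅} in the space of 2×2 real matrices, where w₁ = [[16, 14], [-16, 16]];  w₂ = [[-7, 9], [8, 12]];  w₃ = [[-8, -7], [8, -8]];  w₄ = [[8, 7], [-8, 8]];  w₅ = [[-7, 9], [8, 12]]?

2

Pass to coordinate vectors with respect to the basis {E₁₁, E₁₂, E₂₁, E₂₂}.
Put the 4×5 matrix [w₁|w₂|w₃|w₄|w₅] into echelon form.
There are 2 pivot columns, so rank = 2.
(With 5 elements in a 4-dimensional space the rank is at most 4.)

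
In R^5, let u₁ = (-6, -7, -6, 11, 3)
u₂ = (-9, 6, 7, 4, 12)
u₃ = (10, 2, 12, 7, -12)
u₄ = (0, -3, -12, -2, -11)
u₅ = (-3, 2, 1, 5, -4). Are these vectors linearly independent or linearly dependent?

The matrix [u₁|u₂|u₃|u₄|u₅] has determinant 18420.
A nonzero determinant means the columns are linearly independent.

linearly independent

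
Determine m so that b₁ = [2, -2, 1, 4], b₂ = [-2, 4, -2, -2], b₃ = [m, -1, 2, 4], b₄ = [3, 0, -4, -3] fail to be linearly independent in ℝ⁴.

m = 1/6

Dependence holds iff the 4×4 matrix [b₁ b₂ b₃ b₄] is singular.
The determinant works out to 8 - 48*m.
This vanishes exactly when m = 1/6.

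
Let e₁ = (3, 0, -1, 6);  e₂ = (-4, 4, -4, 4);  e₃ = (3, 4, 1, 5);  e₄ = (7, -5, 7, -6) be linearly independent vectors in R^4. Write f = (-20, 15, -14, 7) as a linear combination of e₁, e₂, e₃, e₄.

f = -2e₁ - e₂ + e₃ - 3e₄

Since e₁, e₂, e₃, e₄ are independent, the coefficients expressing f are uniquely determined by a linear system.
Back-substitution yields (a₁, …, a₄) = (-2, -1, 1, -3).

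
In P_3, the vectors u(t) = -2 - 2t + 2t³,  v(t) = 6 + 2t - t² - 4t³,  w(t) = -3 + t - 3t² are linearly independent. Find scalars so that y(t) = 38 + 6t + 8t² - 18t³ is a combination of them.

Take coordinate vectors relative to {1, t, …, t³}.
Solve the system with u, v, w as columns and y as the right-hand side.
The system has the unique solution (c₁, c₂, c₃) = (-1, 4, -4).

y = -u + 4v - 4w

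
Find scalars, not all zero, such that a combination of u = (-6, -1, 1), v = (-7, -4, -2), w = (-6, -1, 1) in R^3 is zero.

Solve the homogeneous system with u, v, w as columns by row-reducing the coefficient matrix.
A generator of the null space is (1, 0, -1).

u - w = 0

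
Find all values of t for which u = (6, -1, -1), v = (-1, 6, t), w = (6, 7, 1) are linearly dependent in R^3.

t = 13/8

Dependence holds iff the 3×3 matrix [u v w] is singular.
Cofactor expansion gives det = 78 - 48*t.
This vanishes exactly when t = 13/8.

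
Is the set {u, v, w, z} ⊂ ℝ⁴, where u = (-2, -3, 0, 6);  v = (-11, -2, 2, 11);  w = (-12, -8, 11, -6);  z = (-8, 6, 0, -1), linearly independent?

linearly independent

Form the 4×4 matrix with these as columns; its determinant is 1287.
A nonzero determinant means the columns are linearly independent.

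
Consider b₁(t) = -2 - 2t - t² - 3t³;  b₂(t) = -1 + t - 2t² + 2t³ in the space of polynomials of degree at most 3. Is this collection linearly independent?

linearly independent

Take coordinates with respect to the standard basis {1, t, …, t³}.
Place the vectors as rows of a 2×4 matrix and reduce to echelon form.
The reduction yields 2 nonzero rows, so the rank is 2.
Since rank = 2 (the number of vectors), the set is linearly independent.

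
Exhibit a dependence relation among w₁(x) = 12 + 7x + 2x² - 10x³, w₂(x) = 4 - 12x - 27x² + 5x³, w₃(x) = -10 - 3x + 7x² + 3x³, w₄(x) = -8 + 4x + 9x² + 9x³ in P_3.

Write each element as a vector in ℝ⁴ using {1, x, …, x³}.
Write the vectors as columns of a matrix and find a nonzero vector in its null space.
A generator of the null space is (2, 1, 2, 1).

2w₁ + w₂ + 2w₃ + w₄ = 0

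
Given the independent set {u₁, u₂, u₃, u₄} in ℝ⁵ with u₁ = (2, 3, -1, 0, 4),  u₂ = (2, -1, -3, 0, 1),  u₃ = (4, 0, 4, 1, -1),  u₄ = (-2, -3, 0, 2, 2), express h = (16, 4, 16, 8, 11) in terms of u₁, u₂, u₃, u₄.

Set up the augmented matrix [u₁ | u₂ | u₃ | u₄ | h] and row-reduce.
The system has the unique solution (a₁, …, a₄) = (3, -1, 4, 2).

h = 3u₁ - u₂ + 4u₃ + 2u₄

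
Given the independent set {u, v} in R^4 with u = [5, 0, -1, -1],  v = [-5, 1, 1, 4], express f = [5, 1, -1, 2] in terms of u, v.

Since u, v are independent, the coefficients expressing f are uniquely determined by a linear system.
Back-substitution yields (a₁, a₂) = (2, 1).

f = 2u + v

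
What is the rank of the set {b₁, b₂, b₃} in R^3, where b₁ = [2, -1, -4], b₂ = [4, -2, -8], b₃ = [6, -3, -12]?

Put the 3×3 matrix [b₁|b₂|b₃] into echelon form.
The echelon form has 1 nonzero row, so the rank is 1.

rank 1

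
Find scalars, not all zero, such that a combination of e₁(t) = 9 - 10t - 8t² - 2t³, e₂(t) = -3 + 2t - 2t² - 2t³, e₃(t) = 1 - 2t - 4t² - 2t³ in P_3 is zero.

e₁ + 2e₂ - 3e₃ = 0

Pass to coordinate vectors relative to the basis {1, t, …, t³}.
Write the vectors as columns of a matrix and find a nonzero vector in its null space.
One solution (up to scaling) is (1, 2, -3).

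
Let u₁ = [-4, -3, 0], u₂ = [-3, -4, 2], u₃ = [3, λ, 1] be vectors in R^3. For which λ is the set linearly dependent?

Dependence holds iff the 3×3 matrix [u₁ u₂ u₃] is singular.
Cofactor expansion gives det = 8*λ - 11.
Setting this to zero gives λ = 11/8.

λ = 11/8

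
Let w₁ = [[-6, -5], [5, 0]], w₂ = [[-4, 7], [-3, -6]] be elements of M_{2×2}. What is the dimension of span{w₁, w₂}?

Use coordinates relative to {E₁₁, E₁₂, E₂₁, E₂₂}.
Put the 4×2 matrix [w₁|w₂] into echelon form.
Reduction leaves 2 leading entries, giving rank 2.

dim = 2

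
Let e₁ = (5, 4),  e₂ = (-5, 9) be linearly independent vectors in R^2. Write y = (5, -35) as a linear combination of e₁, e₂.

Set up the augmented matrix [e₁ | e₂ | y] and row-reduce.
Row-reducing the augmented matrix gives the unique coefficients (α₁, α₂) = (-2, -3).

y = -2e₁ - 3e₂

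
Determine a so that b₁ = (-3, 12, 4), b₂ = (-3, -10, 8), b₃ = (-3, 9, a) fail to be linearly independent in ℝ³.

Dependence holds iff the 3×3 matrix [b₁ b₂ b₃] is singular.
Cofactor expansion gives det = 66*a - 300.
This vanishes exactly when a = 50/11.

a = 50/11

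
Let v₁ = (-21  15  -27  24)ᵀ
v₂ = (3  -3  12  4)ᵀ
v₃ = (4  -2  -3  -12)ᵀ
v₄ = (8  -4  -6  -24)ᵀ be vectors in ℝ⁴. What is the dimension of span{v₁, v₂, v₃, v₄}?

2

Put the 4×4 matrix [v₁|v₂|v₃|v₄] into echelon form.
Reduction leaves 2 leading entries, giving rank 2.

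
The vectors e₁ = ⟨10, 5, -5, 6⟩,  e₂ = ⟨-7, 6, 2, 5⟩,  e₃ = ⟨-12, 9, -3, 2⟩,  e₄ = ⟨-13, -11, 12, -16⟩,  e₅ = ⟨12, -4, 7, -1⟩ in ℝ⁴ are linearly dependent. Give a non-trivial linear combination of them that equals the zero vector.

Row-reduce the matrix with e₁, e₂, e₃, e₄, e₅ as columns; the null space gives the coefficients.
A generator of the null space is (2, 1, -1, 1, -1).

2e₁ + e₂ - e₃ + e₄ - e₅ = 0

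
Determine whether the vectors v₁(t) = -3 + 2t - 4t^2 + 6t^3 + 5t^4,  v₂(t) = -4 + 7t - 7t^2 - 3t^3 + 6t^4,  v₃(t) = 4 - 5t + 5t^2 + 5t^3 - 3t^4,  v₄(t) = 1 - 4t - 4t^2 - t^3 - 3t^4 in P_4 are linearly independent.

Write each element as a coordinate vector in ℝ⁵ using {1, t, …, t^4}.
Row-reduce the matrix whose columns are v₁, v₂, v₃, v₄.
The reduction yields 4 nonzero rows, so the rank is 4.
Since rank = 4 (the number of vectors), the set is linearly independent.

linearly independent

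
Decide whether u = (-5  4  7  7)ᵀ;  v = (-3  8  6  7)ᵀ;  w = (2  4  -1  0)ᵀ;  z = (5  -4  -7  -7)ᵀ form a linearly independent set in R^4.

Place the vectors as rows of a 4×4 matrix and reduce to echelon form.
The reduction yields 2 nonzero rows, so the rank is 2.
Since rank 2 < 4, the set is linearly dependent.
Indeed u - v + w = 0.

linearly dependent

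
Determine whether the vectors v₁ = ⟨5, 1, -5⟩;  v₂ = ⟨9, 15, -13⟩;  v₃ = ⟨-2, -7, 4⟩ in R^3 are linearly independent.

The matrix [v₁|v₂|v₃] has determinant 0.
A zero determinant means the columns are linearly dependent.

linearly dependent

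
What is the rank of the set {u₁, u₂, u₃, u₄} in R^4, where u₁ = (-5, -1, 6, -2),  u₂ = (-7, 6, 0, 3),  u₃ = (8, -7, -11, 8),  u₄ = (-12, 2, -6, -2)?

Row-reduce the 4×4 matrix with these as rows.
Exactly 4 pivots survive; hence the rank is 4.

rank 4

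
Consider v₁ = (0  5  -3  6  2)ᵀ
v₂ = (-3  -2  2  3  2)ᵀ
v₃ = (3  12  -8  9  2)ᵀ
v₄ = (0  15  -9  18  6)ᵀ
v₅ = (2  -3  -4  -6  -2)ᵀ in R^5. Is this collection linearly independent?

linearly dependent

One vector is a scalar multiple of another, so the set is dependent.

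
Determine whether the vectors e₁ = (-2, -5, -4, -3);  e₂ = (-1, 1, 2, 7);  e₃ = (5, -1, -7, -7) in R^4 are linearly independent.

linearly independent

Row-reduce the matrix whose columns are e₁, e₂, e₃.
The reduction yields 3 nonzero rows, so the rank is 3.
Since rank = 3 (the number of vectors), the set is linearly independent.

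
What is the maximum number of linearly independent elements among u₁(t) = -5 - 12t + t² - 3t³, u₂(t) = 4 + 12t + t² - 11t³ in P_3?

2

Pass to coordinate vectors with respect to the basis {1, t, …, t³}.
Row-reduce the 2×4 matrix with these as rows.
Exactly 2 pivots survive; hence the rank is 2.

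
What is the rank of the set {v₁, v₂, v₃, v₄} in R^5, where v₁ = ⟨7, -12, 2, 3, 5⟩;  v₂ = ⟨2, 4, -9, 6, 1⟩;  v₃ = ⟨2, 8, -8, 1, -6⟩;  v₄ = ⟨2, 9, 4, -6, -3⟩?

Row-reduce the 4×5 matrix with these as rows.
Reduction leaves 4 leading entries, giving rank 4.

4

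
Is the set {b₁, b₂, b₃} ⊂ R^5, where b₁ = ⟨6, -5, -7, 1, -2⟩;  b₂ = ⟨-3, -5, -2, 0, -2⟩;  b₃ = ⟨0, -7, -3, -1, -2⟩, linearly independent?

linearly independent

Row-reduce the matrix whose columns are b₁, b₂, b₃.
The reduction yields 3 nonzero rows, so the rank is 3.
Since rank = 3 (the number of vectors), the set is linearly independent.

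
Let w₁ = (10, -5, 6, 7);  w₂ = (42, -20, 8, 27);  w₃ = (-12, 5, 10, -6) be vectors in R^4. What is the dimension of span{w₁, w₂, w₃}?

Form the matrix with w₁, w₂, w₃ as columns and reduce.
Reduction leaves 2 leading entries, giving rank 2.

dim = 2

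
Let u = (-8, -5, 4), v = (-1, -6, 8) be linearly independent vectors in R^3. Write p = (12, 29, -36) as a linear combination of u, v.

p = -u - 4v

Since u, v are independent, the coefficients expressing p are uniquely determined by a linear system.
Back-substitution yields (α₁, α₂) = (-1, -4).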